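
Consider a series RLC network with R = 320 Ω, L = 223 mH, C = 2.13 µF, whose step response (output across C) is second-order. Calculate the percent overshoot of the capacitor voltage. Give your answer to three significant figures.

For a series RLC circuit (capacitor voltage as output), ω_n = 1/√(LC) = 1/√(223 mH · 2.13 µF) = 1450 rad/s.
ζ = (R/2)·√(C/L) = (320/2)·√(2.13 µF/223 mH) = 0.494.
%OS = 100 e^{−πζ/√(1−ζ²)} with ζ = 0.494 gives 16.7%.

%OS ≈ 16.7%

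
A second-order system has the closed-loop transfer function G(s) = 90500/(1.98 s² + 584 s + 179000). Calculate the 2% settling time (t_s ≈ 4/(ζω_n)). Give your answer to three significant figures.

t_s ≈ 0.0271 s

Dividing through by 1.98: denominator becomes s² + 294.9 s + 90400.
So ω_n = √90400 = 301 rad/s and ζ = 294.9/(2·301) = 0.490.
t_s ≈ 4/(ζω_n) = 0.0271 s.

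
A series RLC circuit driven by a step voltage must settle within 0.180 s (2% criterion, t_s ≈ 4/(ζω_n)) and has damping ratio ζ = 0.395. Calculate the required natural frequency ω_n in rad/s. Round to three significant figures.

ω_n ≈ 56.3 rad/s

Rearranging t_s ≈ 4/(ζω_n) gives ω_n = 4/(ζ·t_s) = 4/(0.395 × 0.180) = 56.3 rad/s.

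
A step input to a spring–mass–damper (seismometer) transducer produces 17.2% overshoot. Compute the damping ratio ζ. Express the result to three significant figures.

From %OS = 100·exp(−πζ/√(1−ζ²)), invert to get ζ = −ln(OS)/√(π² + ln²(OS)) with OS = 0.172.
−ln 0.172 = 1.760, so ζ = 1.760/√(π² + 3.099) = 0.489.

ζ ≈ 0.489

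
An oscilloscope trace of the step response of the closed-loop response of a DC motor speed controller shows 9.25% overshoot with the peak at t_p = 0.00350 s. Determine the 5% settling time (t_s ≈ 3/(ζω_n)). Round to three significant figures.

t_s ≈ 0.00441 s

From the overshoot, ζ = −ln(OS)/√(π²+ln²(OS)) = 0.604.
t_p = π/ω_d ⇒ ω_d = 898 rad/s; then ω_n = ω_d/√(1−ζ²) = 1130 rad/s.
t_s ≈ 3/(ζω_n) = 3/(0.604·1130) = 0.00441 s.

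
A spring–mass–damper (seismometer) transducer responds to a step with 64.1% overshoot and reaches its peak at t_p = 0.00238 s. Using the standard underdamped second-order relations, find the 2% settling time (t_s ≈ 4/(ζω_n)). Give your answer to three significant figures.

t_s ≈ 0.0214 s

From the overshoot, ζ = −ln(OS)/√(π²+ln²(OS)) = 0.140.
From t_p = π/ω_d, ω_d = π/0.00238 = 1320 rad/s, so ω_n = ω_d/√(1−ζ²) = 1330 rad/s.
t_s ≈ 4/(ζω_n) = 4/(0.140·1330) = 0.0214 s.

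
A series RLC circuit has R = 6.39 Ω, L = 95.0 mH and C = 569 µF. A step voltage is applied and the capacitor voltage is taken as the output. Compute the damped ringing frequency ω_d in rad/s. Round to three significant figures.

For a series RLC circuit (capacitor voltage as output), ω_n = 1/√(LC) = 1/√(95.0 mH · 569 µF) = 136 rad/s.
ζ = (R/2)·√(C/L) = (6.39/2)·√(569 µF/95.0 mH) = 0.247.
ω_d = 136·√(1 − 0.247²) = 132 rad/s.

ω_d ≈ 132 rad/s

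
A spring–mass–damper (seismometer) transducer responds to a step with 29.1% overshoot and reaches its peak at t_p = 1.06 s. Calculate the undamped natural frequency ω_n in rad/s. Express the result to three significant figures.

ω_n ≈ 3.18 rad/s

ζ from %OS: ζ = |ln 0.291|/√(π²+ln²0.291) = 0.366.
From t_p = π/ω_d, ω_d = π/1.06 = 2.96 rad/s, so ω_n = ω_d/√(1−ζ²) = 3.18 rad/s.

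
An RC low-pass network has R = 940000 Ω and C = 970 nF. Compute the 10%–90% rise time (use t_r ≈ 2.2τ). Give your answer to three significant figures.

τ = RC = 940000 × 970 nF = 0.912 s.
t_r ≈ 2.2τ = 2.01 s.

t_r ≈ 2.01 s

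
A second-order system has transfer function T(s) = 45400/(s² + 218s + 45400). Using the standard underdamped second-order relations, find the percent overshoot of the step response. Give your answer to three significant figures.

Matching coefficients with s² + 2ζω_n s + ω_n² gives ω_n² = 45400 ⇒ ω_n = 213 rad/s, and ζ = 218/(2ω_n) = 0.512.
%OS = 100 e^{−πζ/√(1−ζ²)} with ζ = 0.512 gives 15.4%.

%OS ≈ 15.4%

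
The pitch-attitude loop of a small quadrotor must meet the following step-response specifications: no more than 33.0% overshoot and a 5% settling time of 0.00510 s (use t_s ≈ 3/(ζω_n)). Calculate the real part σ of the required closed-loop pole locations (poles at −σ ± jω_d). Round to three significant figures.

The settling-time spec alone fixes σ = ζω_n = 3/t_s = 3/0.00510 = 588.
(Overshoot then fixes ζ = 0.333 and hence ω_d = σ·√(1−ζ²)/ζ = 1670 rad/s.)

σ ≈ 588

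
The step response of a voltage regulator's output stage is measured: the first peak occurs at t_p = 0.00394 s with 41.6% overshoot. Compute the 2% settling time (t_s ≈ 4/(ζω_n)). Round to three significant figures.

t_s ≈ 0.0180 s

The overshoot fixes ζ = −ln(OS)/√(π²+ln²(OS)) = 0.269.
t_p = π/ω_d ⇒ ω_d = 797 rad/s; then ω_n = ω_d/√(1−ζ²) = 828 rad/s.
t_s ≈ 4/(ζω_n) = 4/(0.269·828) = 0.0180 s.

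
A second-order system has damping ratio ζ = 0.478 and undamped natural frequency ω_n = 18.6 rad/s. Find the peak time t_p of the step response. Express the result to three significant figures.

The damped frequency is ω_d = ω_n√(1−ζ²) = 18.6·√(1−0.228) = 16.3 rad/s.
Peak time t_p = π/ω_d = π/16.3 = 0.192 s.

t_p ≈ 0.192 s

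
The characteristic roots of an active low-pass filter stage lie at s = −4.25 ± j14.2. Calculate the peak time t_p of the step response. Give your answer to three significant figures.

t_p ≈ 0.221 s

t_p = π/ω_d with ω_d = 14.2 (the imaginary part), so t_p = 0.221 s.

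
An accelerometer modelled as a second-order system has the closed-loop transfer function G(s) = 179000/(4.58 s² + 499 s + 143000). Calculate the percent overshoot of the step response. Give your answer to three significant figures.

Dividing through by 4.58: denominator becomes s² + 109.0 s + 31220.
So ω_n = √31220 = 177 rad/s and ζ = 109.0/(2·177) = 0.308.
Overshoot: exp(−π·0.308/√(1−0.308²)) = 0.361, i.e. 36.1%.

%OS ≈ 36.1%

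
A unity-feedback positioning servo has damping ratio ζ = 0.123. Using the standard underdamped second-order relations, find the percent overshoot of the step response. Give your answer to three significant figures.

For an underdamped second-order system, %OS = 100·exp(−πζ/√(1−ζ²)).
πζ/√(1−ζ²) = π·0.123/√(1−0.0151) = 0.3894, so %OS = 100·e^(−0.3894) = 67.7%.

%OS ≈ 67.7%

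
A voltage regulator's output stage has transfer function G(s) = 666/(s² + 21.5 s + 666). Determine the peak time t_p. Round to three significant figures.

t_p ≈ 0.134 s

Matching coefficients with s² + 2ζω_n s + ω_n² gives ω_n² = 666 ⇒ ω_n = 25.8 rad/s, and ζ = 21.5/(2ω_n) = 0.417.
ω_d = 25.8·√(1 − 0.417²) = 23.5 rad/s. Then t_p = π/ω_d = 0.134 s.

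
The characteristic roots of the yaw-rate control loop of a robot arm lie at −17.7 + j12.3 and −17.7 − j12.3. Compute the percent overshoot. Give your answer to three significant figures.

%OS ≈ 1.09%

With σ = 17.7, ω_d = 12.3: ω_n = √(σ²+ω_d²) = 21.6 rad/s, ζ = σ/ω_n = 0.821.
%OS = 100 e^{−πζ/√(1−ζ²)} with ζ = 0.821 gives 1.09%.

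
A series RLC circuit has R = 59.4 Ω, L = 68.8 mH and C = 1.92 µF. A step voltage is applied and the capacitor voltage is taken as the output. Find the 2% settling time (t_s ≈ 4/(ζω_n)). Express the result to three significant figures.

For a series RLC circuit (capacitor voltage as output), ω_n = 1/√(LC) = 1/√(68.8 mH · 1.92 µF) = 2750 rad/s.
ζ = (R/2)·√(C/L) = (59.4/2)·√(1.92 µF/68.8 mH) = 0.157.
t_s ≈ 4/(ζω_n) = 0.00927 s.

t_s ≈ 0.00927 s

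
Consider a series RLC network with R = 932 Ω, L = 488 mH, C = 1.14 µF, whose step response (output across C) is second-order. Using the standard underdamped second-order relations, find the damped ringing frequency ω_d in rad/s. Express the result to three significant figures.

For a series RLC circuit (capacitor voltage as output), ω_n = 1/√(LC) = 1/√(488 mH · 1.14 µF) = 1340 rad/s.
ζ = (R/2)·√(C/L) = (932/2)·√(1.14 µF/488 mH) = 0.712.
ω_d = 1340·√(1 − 0.712²) = 941 rad/s.

ω_d ≈ 941 rad/s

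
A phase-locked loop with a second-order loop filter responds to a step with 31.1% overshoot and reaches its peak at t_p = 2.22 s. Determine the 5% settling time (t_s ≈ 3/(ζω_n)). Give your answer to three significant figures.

t_s ≈ 5.70 s

From the overshoot, ζ = −ln(OS)/√(π²+ln²(OS)) = 0.348.
t_p = π/ω_d ⇒ ω_d = 1.42 rad/s; then ω_n = ω_d/√(1−ζ²) = 1.51 rad/s.
t_s ≈ 3/(ζω_n) = 3/(0.348·1.51) = 5.70 s.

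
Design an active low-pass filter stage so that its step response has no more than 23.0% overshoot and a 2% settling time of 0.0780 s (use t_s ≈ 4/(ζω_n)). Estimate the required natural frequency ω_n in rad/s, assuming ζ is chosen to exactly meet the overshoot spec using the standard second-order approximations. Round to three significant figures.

Inverting the overshoot relation: ζ = |ln 0.230|/√(π² + ln²0.230) = 0.424.
Then ω_n = 4/(ζ t_s) = 4/(0.424 × 0.0780) = 121 rad/s.

ω_n ≈ 121 rad/s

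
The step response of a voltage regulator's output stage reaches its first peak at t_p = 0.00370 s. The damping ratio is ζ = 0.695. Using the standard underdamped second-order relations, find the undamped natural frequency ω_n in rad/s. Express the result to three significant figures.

Peak time t_p = π/ω_d, so ω_d = π/t_p = π/0.00370 = 849 rad/s.
ω_n = ω_d/√(1−ζ²) = 849/√0.517 = 1180 rad/s.

ω_n ≈ 1180 rad/s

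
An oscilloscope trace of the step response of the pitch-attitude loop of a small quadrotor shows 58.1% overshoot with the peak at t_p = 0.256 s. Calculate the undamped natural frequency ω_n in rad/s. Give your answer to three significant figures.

ω_n ≈ 12.5 rad/s

ζ from %OS: ζ = |ln 0.581|/√(π²+ln²0.581) = 0.170.
t_p = π/ω_d ⇒ ω_d = 12.3 rad/s; then ω_n = ω_d/√(1−ζ²) = 12.5 rad/s.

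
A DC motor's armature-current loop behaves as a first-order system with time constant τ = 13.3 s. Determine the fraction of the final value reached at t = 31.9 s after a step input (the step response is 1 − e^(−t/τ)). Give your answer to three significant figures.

y(t)/y_∞ = 1 − e^(−t/τ) = 1 − e^(−31.9/13.3) = 1 − e^(−2.40) = 0.909.

y/y_∞ ≈ 0.909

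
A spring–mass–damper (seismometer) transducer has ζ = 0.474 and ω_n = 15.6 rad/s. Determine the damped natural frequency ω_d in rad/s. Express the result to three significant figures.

ω_d = ω_n√(1−ζ²) = 15.6·√0.775 = 13.7 rad/s.

ω_d ≈ 13.7 rad/s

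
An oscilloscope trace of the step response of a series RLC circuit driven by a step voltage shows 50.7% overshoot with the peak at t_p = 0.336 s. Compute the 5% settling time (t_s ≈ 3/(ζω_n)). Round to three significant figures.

The overshoot fixes ζ = −ln(OS)/√(π²+ln²(OS)) = 0.211.
From t_p = π/ω_d, ω_d = π/0.336 = 9.35 rad/s, so ω_n = ω_d/√(1−ζ²) = 9.57 rad/s.
t_s ≈ 3/(ζω_n) = 3/(0.211·9.57) = 1.48 s.

t_s ≈ 1.48 s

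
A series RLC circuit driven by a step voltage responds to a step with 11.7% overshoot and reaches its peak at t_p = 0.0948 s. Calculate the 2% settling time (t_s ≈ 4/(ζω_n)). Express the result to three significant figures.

t_s ≈ 0.177 s

The overshoot fixes ζ = −ln(OS)/√(π²+ln²(OS)) = 0.564.
From t_p = π/ω_d, ω_d = π/0.0948 = 33.1 rad/s, so ω_n = ω_d/√(1−ζ²) = 40.1 rad/s.
t_s ≈ 4/(ζω_n) = 4/(0.564·40.1) = 0.177 s.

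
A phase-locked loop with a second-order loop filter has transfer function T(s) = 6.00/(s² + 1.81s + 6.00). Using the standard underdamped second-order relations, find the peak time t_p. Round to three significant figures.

ω_n = √6.00 = 2.45 rad/s; ζ = 1.81/(2·2.45) = 0.369.
ω_d = 2.45·√(1 − 0.369²) = 2.28 rad/s. Then t_p = π/ω_d = 1.38 s.

t_p ≈ 1.38 s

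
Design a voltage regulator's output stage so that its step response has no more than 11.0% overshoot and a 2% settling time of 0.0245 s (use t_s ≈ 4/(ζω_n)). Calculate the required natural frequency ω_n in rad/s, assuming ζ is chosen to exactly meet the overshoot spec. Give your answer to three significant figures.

ω_n ≈ 284 rad/s

ζ = −ln(OS)/√(π² + (ln OS)²). With OS = 0.110, ln OS = −2.207 and ζ = 2.207/3.839 = 0.575.
Then ω_n = 4/(ζ t_s) = 4/(0.575 × 0.0245) = 284 rad/s.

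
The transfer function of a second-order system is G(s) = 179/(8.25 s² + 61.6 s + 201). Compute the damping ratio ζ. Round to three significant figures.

Dividing through by 8.25: denominator becomes s² + 7.467 s + 24.36.
So ω_n = √24.36 = 4.94 rad/s and ζ = 7.467/(2·4.94) = 0.756.

ζ ≈ 0.756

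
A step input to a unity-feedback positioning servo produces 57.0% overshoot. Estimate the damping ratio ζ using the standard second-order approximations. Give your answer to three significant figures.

ζ ≈ 0.176

From %OS = 100·exp(−πζ/√(1−ζ²)), invert to get ζ = −ln(OS)/√(π² + ln²(OS)) with OS = 0.570.
−ln 0.570 = 0.5621, so ζ = 0.5621/√(π² + 0.3160) = 0.176.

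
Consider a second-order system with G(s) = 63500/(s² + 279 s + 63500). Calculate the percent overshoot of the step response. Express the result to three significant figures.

Comparing the denominator to s² + 2ζω_n s + ω_n²: ω_n = √63500 = 252 rad/s, and 2ζω_n = 279 so ζ = 279/(2·252) = 0.554.
%OS = 100·exp(−πζ/√(1−ζ²)) = 12.4%.

%OS ≈ 12.4%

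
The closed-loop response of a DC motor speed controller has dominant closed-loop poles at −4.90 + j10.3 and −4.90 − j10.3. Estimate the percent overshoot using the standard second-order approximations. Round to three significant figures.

The poles are at −σ ± jω_d with σ = 4.90 and ω_d = 10.3, so ω_n = √(σ²+ω_d²) = 11.4 rad/s and ζ = σ/ω_n = 0.430.
%OS = 100·exp(−πζ/√(1−ζ²)) = 22.4%.

%OS ≈ 22.4%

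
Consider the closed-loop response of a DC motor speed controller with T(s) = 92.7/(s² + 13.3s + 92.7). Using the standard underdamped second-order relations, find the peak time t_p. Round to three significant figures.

t_p ≈ 0.451 s

Comparing the denominator to s² + 2ζω_n s + ω_n²: ω_n = √92.7 = 9.63 rad/s, and 2ζω_n = 13.3 so ζ = 13.3/(2·9.63) = 0.691.
ω_d = 9.63·√(1 − 0.691²) = 6.96 rad/s. Then t_p = π/ω_d = 0.451 s.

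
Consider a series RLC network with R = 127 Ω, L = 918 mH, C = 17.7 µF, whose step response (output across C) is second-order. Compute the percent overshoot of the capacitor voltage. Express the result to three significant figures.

%OS ≈ 40.2%

For a series RLC circuit (capacitor voltage as output), ω_n = 1/√(LC) = 1/√(918 mH · 17.7 µF) = 248 rad/s.
ζ = (R/2)·√(C/L) = (127/2)·√(17.7 µF/918 mH) = 0.279.
%OS = 100·exp(−πζ/√(1−ζ²)) = 40.2%.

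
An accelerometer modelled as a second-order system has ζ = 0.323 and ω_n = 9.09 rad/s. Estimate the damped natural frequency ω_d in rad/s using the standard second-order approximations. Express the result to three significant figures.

ω_d ≈ 8.60 rad/s

ω_d = ω_n√(1−ζ²) = 9.09·√0.896 = 8.60 rad/s.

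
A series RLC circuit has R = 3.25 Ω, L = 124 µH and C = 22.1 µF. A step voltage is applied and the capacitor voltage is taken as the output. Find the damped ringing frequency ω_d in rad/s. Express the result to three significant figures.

ω_d ≈ 13900 rad/s

For a series RLC circuit (capacitor voltage as output), ω_n = 1/√(LC) = 1/√(124 µH · 22.1 µF) = 19100 rad/s.
ζ = (R/2)·√(C/L) = (3.25/2)·√(22.1 µF/124 µH) = 0.686.
ω_d = 19100·√(1 − 0.686²) = 13900 rad/s.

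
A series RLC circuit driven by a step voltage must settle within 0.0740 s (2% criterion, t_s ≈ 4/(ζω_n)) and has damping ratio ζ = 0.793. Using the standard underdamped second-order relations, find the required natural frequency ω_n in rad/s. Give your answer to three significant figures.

ω_n ≈ 68.2 rad/s

Rearranging t_s ≈ 4/(ζω_n) gives ω_n = 4/(ζ·t_s) = 4/(0.793 × 0.0740) = 68.2 rad/s.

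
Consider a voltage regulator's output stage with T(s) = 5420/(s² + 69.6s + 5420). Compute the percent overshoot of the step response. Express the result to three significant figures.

%OS ≈ 18.5%

Matching coefficients with s² + 2ζω_n s + ω_n² gives ω_n² = 5420 ⇒ ω_n = 73.6 rad/s, and ζ = 69.6/(2ω_n) = 0.473.
Overshoot: exp(−π·0.473/√(1−0.473²)) = 0.185, i.e. 18.5%.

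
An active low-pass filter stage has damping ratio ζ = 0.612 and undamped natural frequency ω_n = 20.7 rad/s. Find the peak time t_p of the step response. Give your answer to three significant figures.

t_p ≈ 0.192 s

The damped frequency is ω_d = ω_n√(1−ζ²) = 20.7·√(1−0.375) = 16.4 rad/s.
Peak time t_p = π/ω_d = π/16.4 = 0.192 s.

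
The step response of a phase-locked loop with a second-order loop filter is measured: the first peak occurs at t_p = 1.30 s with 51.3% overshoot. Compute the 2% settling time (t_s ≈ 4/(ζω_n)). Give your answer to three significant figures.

The overshoot fixes ζ = −ln(OS)/√(π²+ln²(OS)) = 0.208.
t_p = π/ω_d ⇒ ω_d = 2.42 rad/s; then ω_n = ω_d/√(1−ζ²) = 2.47 rad/s.
t_s ≈ 4/(ζω_n) = 4/(0.208·2.47) = 7.79 s.

t_s ≈ 7.79 s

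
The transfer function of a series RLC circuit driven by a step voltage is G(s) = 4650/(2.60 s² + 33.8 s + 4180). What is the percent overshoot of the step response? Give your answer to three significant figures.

Dividing through by 2.60: denominator becomes s² + 13.00 s + 1608.
So ω_n = √1608 = 40.1 rad/s and ζ = 13.00/(2·40.1) = 0.162.
%OS = 100 e^{−πζ/√(1−ζ²)} with ζ = 0.162 gives 59.7%.

%OS ≈ 59.7%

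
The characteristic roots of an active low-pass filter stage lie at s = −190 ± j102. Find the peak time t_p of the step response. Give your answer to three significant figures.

t_p ≈ 0.0308 s

t_p = π/ω_d with ω_d = 102 (the imaginary part), so t_p = 0.0308 s.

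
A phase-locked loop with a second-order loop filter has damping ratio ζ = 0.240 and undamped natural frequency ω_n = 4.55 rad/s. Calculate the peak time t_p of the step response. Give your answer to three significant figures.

t_p ≈ 0.711 s

The damped frequency is ω_d = ω_n√(1−ζ²) = 4.55·√(1−0.0576) = 4.42 rad/s.
Peak time t_p = π/ω_d = π/4.42 = 0.711 s.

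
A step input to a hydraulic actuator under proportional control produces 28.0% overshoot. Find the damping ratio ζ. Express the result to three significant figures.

ζ ≈ 0.376

From %OS = 100·exp(−πζ/√(1−ζ²)), invert to get ζ = −ln(OS)/√(π² + ln²(OS)) with OS = 0.280.
−ln 0.280 = 1.273, so ζ = 1.273/√(π² + 1.620) = 0.376.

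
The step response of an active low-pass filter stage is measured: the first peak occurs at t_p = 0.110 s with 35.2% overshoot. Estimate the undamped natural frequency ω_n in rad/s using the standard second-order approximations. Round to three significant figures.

ω_n ≈ 30.1 rad/s

ζ from %OS: ζ = |ln 0.352|/√(π²+ln²0.352) = 0.315.
t_p = π/ω_d ⇒ ω_d = 28.6 rad/s; then ω_n = ω_d/√(1−ζ²) = 30.1 rad/s.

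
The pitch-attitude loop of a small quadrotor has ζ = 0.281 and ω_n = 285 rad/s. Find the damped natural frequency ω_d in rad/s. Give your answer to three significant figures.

ω_d ≈ 274 rad/s

ω_d = ω_n√(1−ζ²) = 285·√0.921 = 274 rad/s.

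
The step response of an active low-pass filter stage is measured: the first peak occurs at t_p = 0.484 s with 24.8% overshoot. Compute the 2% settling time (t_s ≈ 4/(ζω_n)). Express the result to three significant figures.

The overshoot fixes ζ = −ln(OS)/√(π²+ln²(OS)) = 0.406.
From t_p = π/ω_d, ω_d = π/0.484 = 6.49 rad/s, so ω_n = ω_d/√(1−ζ²) = 7.10 rad/s.
t_s ≈ 4/(ζω_n) = 4/(0.406·7.10) = 1.39 s.

t_s ≈ 1.39 s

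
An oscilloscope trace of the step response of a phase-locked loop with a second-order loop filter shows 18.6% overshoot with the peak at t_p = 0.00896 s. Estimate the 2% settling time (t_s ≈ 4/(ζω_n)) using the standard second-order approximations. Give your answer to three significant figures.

ζ from %OS: ζ = |ln 0.186|/√(π²+ln²0.186) = 0.472.
From t_p = π/ω_d, ω_d = π/0.00896 = 351 rad/s, so ω_n = ω_d/√(1−ζ²) = 398 rad/s.
t_s ≈ 4/(ζω_n) = 4/(0.472·398) = 0.0213 s.

t_s ≈ 0.0213 s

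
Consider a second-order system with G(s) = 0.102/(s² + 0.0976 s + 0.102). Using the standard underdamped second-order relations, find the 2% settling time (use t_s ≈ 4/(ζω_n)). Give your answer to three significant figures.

t_s ≈ 82.0 s

Comparing the denominator to s² + 2ζω_n s + ω_n²: ω_n = √0.102 = 0.319 rad/s, and 2ζω_n = 0.0976 so ζ = 0.0976/(2·0.319) = 0.153.
t_s ≈ 4/(ζω_n) = 4/(0.153·0.319) = 82.0 s.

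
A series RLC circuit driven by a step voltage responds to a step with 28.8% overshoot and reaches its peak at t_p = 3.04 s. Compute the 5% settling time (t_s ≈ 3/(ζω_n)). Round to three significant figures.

t_s ≈ 7.33 s

ζ from %OS: ζ = |ln 0.288|/√(π²+ln²0.288) = 0.368.
From t_p = π/ω_d, ω_d = π/3.04 = 1.03 rad/s, so ω_n = ω_d/√(1−ζ²) = 1.11 rad/s.
t_s ≈ 3/(ζω_n) = 3/(0.368·1.11) = 7.33 s.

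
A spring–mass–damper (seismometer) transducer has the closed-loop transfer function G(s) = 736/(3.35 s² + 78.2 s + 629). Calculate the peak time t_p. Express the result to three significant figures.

t_p ≈ 0.438 s

Dividing through by 3.35: denominator becomes s² + 23.34 s + 187.8.
So ω_n = √187.8 = 13.7 rad/s and ζ = 23.34/(2·13.7) = 0.852.
ω_d = ω_n√(1−ζ²) = 7.18 rad/s. t_p = π/ω_d = 0.438 s.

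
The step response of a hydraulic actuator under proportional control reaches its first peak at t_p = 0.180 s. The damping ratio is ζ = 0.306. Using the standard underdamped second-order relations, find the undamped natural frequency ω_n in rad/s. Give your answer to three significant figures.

Peak time t_p = π/ω_d, so ω_d = π/t_p = π/0.180 = 17.5 rad/s.
ω_n = ω_d/√(1−ζ²) = 17.5/√0.906 = 18.3 rad/s.

ω_n ≈ 18.3 rad/s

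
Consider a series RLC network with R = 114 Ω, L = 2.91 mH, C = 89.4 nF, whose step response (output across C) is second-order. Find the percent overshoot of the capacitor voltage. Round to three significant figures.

For a series RLC circuit (capacitor voltage as output), ω_n = 1/√(LC) = 1/√(2.91 mH · 89.4 nF) = 62000 rad/s.
ζ = (R/2)·√(C/L) = (114/2)·√(89.4 nF/2.91 mH) = 0.316.
%OS = 100·exp(−πζ/√(1−ζ²)) = 35.1%.

%OS ≈ 35.1%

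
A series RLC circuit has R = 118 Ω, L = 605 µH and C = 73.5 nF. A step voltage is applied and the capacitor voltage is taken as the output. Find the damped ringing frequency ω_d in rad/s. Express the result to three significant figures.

ω_d ≈ 114000 rad/s

For a series RLC circuit (capacitor voltage as output), ω_n = 1/√(LC) = 1/√(605 µH · 73.5 nF) = 150000 rad/s.
ζ = (R/2)·√(C/L) = (118/2)·√(73.5 nF/605 µH) = 0.650.
ω_d = ω_n√(1−ζ²) = 114000 rad/s.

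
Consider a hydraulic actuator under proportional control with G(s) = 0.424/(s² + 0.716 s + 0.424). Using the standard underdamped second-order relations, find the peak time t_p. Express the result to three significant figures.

t_p ≈ 5.78 s

ω_n = √0.424 = 0.651 rad/s; ζ = 0.716/(2·0.651) = 0.550.
ω_d = 0.651·√(1 − 0.550²) = 0.544 rad/s. Then t_p = π/ω_d = 5.78 s.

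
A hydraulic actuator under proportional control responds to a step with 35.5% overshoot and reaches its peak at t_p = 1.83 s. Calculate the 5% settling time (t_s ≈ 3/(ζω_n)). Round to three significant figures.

From the overshoot, ζ = −ln(OS)/√(π²+ln²(OS)) = 0.313.
From t_p = π/ω_d, ω_d = π/1.83 = 1.72 rad/s, so ω_n = ω_d/√(1−ζ²) = 1.81 rad/s.
t_s ≈ 3/(ζω_n) = 3/(0.313·1.81) = 5.30 s.

t_s ≈ 5.30 s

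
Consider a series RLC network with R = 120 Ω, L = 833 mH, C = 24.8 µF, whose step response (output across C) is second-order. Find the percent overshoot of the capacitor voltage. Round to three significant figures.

%OS ≈ 33.7%

For a series RLC circuit (capacitor voltage as output), ω_n = 1/√(LC) = 1/√(833 mH · 24.8 µF) = 220 rad/s.
ζ = (R/2)·√(C/L) = (120/2)·√(24.8 µF/833 mH) = 0.327.
%OS = 100 e^{−πζ/√(1−ζ²)} with ζ = 0.327 gives 33.7%.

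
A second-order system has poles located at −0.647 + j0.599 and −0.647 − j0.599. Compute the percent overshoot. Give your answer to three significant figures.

%OS ≈ 3.36%

The poles are at −σ ± jω_d with σ = 0.647 and ω_d = 0.599, so ω_n = √(σ²+ω_d²) = 0.882 rad/s and ζ = σ/ω_n = 0.734.
Overshoot: exp(−π·0.734/√(1−0.734²)) = 0.0336, i.e. 3.36%.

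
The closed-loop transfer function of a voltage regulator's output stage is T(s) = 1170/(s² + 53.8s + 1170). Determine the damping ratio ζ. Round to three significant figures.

ζ ≈ 0.786

Matching coefficients with s² + 2ζω_n s + ω_n² gives ω_n² = 1170 ⇒ ω_n = 34.2 rad/s, and ζ = 53.8/(2ω_n) = 0.786.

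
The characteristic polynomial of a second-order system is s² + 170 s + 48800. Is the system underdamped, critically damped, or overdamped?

underdamped

a² − 4b = 170² − 4·48800 < 0 (complex roots); the system is underdamped.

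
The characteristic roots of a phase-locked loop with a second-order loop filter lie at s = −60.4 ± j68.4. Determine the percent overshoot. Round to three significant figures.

|pole| = ω_n = √(60.4² + 68.4²) = 91.3 rad/s; ζ = cos θ = σ/ω_n = 0.662.
%OS = 100·exp(−πζ/√(1−ζ²)) = 6.24%.

%OS ≈ 6.24%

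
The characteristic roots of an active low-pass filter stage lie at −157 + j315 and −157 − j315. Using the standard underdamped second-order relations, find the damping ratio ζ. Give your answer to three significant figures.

The poles are at −σ ± jω_d with σ = 157 and ω_d = 315, so ω_n = √(σ²+ω_d²) = 352 rad/s and ζ = σ/ω_n = 0.446.

ζ ≈ 0.446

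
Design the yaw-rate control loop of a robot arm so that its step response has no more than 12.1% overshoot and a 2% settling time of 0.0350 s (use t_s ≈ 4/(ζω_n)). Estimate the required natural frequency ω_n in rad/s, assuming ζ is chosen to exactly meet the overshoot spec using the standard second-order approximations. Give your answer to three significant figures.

From %OS = 100·exp(−πζ/√(1−ζ²)), invert to get ζ = −ln(OS)/√(π² + ln²(OS)) with OS = 0.121.
−ln 0.121 = 2.112, so ζ = 2.112/√(π² + 4.460) = 0.558.
Then ω_n = 4/(ζ t_s) = 4/(0.558 × 0.0350) = 205 rad/s.

ω_n ≈ 205 rad/s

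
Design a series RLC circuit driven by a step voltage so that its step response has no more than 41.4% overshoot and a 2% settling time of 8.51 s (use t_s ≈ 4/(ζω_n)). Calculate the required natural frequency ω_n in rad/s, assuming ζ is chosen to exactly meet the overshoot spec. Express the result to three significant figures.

ω_n ≈ 1.74 rad/s

Inverting the overshoot relation: ζ = |ln 0.414|/√(π² + ln²0.414) = 0.270.
From t_s ≈ 4/(ζω_n): ω_n = 4/(ζ·t_s) = 4/(0.270·8.51) = 1.74 rad/s.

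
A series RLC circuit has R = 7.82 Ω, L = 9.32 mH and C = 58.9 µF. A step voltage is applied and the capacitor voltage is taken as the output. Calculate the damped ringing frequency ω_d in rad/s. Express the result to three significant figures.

For a series RLC circuit (capacitor voltage as output), ω_n = 1/√(LC) = 1/√(9.32 mH · 58.9 µF) = 1350 rad/s.
ζ = (R/2)·√(C/L) = (7.82/2)·√(58.9 µF/9.32 mH) = 0.311.
ω_d = 1350·√(1 − 0.311²) = 1280 rad/s.

ω_d ≈ 1280 rad/s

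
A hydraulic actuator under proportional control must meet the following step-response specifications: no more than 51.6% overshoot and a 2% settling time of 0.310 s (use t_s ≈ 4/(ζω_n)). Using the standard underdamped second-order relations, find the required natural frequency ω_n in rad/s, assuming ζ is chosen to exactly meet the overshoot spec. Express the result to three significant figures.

ζ = −ln(OS)/√(π² + (ln OS)²). With OS = 0.516, ln OS = −0.6616 and ζ = 0.6616/3.211 = 0.206.
From t_s ≈ 4/(ζω_n): ω_n = 4/(ζ·t_s) = 4/(0.206·0.310) = 62.6 rad/s.

ω_n ≈ 62.6 rad/s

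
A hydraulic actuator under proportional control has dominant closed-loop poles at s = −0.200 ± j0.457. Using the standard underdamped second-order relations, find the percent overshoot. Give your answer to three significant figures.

%OS ≈ 25.3%

|pole| = ω_n = √(0.200² + 0.457²) = 0.499 rad/s; ζ = cos θ = σ/ω_n = 0.401.
%OS = 100 e^{−πζ/√(1−ζ²)} with ζ = 0.401 gives 25.3%.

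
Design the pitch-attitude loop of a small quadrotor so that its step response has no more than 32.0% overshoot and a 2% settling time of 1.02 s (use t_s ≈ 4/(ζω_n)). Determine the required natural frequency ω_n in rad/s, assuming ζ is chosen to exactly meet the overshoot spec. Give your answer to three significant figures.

From %OS = 100·exp(−πζ/√(1−ζ²)), invert to get ζ = −ln(OS)/√(π² + ln²(OS)) with OS = 0.320.
−ln 0.320 = 1.139, so ζ = 1.139/√(π² + 1.298) = 0.341.
Then ω_n = 4/(ζ t_s) = 4/(0.341 × 1.02) = 11.5 rad/s.

ω_n ≈ 11.5 rad/s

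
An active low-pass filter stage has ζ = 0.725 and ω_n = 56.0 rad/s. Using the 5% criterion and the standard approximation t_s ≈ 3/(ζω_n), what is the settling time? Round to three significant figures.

t_s ≈ 0.0739 s

t_s ≈ 3/(ζω_n) = 3/(0.725 × 56.0) = 0.0739 s.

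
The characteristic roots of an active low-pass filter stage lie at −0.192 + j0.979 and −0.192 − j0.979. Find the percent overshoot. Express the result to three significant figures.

The poles are at −σ ± jω_d with σ = 0.192 and ω_d = 0.979, so ω_n = √(σ²+ω_d²) = 0.998 rad/s and ζ = σ/ω_n = 0.192.
%OS = 100·exp(−πζ/√(1−ζ²)) = 54.0%.

%OS ≈ 54.0%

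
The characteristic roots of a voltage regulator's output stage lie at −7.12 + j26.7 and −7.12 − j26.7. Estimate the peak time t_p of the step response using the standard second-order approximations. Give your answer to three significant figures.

t_p = π/ω_d with ω_d = 26.7 (the imaginary part), so t_p = 0.118 s.

t_p ≈ 0.118 s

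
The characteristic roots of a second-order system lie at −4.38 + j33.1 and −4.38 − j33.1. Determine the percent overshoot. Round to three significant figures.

The poles are at −σ ± jω_d with σ = 4.38 and ω_d = 33.1, so ω_n = √(σ²+ω_d²) = 33.4 rad/s and ζ = σ/ω_n = 0.131.
Overshoot: exp(−π·0.131/√(1−0.131²)) = 0.660, i.e. 66.0%.

%OS ≈ 66.0%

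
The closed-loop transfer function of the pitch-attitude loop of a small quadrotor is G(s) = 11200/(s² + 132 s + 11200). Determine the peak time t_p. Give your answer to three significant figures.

t_p ≈ 0.0380 s

Matching coefficients with s² + 2ζω_n s + ω_n² gives ω_n² = 11200 ⇒ ω_n = 106 rad/s, and ζ = 132/(2ω_n) = 0.624.
ω_d = 106·√(1 − 0.624²) = 82.7 rad/s. Then t_p = π/ω_d = 0.0380 s.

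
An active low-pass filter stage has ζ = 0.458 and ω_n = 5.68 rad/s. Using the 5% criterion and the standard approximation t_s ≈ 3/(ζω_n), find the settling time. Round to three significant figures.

t_s ≈ 3/(ζω_n) = 3/(0.458 × 5.68) = 1.15 s.

t_s ≈ 1.15 s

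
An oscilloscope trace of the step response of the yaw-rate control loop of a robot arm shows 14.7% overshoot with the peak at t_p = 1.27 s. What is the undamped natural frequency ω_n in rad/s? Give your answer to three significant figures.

ω_n ≈ 2.90 rad/s

From the overshoot, ζ = −ln(OS)/√(π²+ln²(OS)) = 0.521.
From t_p = π/ω_d, ω_d = π/1.27 = 2.47 rad/s, so ω_n = ω_d/√(1−ζ²) = 2.90 rad/s.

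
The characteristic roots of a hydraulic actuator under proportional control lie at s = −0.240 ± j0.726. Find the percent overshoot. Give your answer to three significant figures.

%OS ≈ 35.4%

With σ = 0.240, ω_d = 0.726: ω_n = √(σ²+ω_d²) = 0.765 rad/s, ζ = σ/ω_n = 0.314.
Overshoot: exp(−π·0.314/√(1−0.314²)) = 0.354, i.e. 35.4%.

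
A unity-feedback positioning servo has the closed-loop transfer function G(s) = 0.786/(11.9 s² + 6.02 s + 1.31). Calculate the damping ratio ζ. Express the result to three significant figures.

ζ ≈ 0.762

Dividing through by 11.9: denominator becomes s² + 0.5059 s + 0.1101.
So ω_n = √0.1101 = 0.332 rad/s and ζ = 0.5059/(2·0.332) = 0.762.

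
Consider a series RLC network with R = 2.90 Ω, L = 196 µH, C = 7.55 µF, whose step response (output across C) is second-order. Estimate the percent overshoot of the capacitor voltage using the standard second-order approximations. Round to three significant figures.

For a series RLC circuit (capacitor voltage as output), ω_n = 1/√(LC) = 1/√(196 µH · 7.55 µF) = 26000 rad/s.
ζ = (R/2)·√(C/L) = (2.90/2)·√(7.55 µF/196 µH) = 0.285.
Overshoot: exp(−π·0.285/√(1−0.285²)) = 0.394, i.e. 39.4%.

%OS ≈ 39.4%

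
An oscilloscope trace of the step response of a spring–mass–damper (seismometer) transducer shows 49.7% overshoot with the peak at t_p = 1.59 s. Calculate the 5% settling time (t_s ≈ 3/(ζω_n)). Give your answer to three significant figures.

ζ from %OS: ζ = |ln 0.497|/√(π²+ln²0.497) = 0.217.
From t_p = π/ω_d, ω_d = π/1.59 = 1.98 rad/s, so ω_n = ω_d/√(1−ζ²) = 2.02 rad/s.
t_s ≈ 3/(ζω_n) = 3/(0.217·2.02) = 6.82 s.

t_s ≈ 6.82 s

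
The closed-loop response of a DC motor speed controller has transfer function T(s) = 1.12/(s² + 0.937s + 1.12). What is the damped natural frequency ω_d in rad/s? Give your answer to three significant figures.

Comparing the denominator to s² + 2ζω_n s + ω_n²: ω_n = √1.12 = 1.06 rad/s, and 2ζω_n = 0.937 so ζ = 0.937/(2·1.06) = 0.443.
ω_d = 1.06·√(1 − 0.443²) = 0.949 rad/s.

ω_d ≈ 0.949 rad/s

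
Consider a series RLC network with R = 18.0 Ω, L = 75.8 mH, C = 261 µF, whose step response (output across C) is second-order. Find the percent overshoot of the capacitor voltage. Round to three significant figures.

%OS ≈ 14.2%

For a series RLC circuit (capacitor voltage as output), ω_n = 1/√(LC) = 1/√(75.8 mH · 261 µF) = 225 rad/s.
ζ = (R/2)·√(C/L) = (18.0/2)·√(261 µF/75.8 mH) = 0.528.
%OS = 100 e^{−πζ/√(1−ζ²)} with ζ = 0.528 gives 14.2%.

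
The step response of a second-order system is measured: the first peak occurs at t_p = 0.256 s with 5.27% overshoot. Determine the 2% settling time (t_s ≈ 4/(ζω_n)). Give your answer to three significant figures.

t_s ≈ 0.348 s

The overshoot fixes ζ = −ln(OS)/√(π²+ln²(OS)) = 0.684.
From t_p = π/ω_d, ω_d = π/0.256 = 12.3 rad/s, so ω_n = ω_d/√(1−ζ²) = 16.8 rad/s.
t_s ≈ 4/(ζω_n) = 4/(0.684·16.8) = 0.348 s.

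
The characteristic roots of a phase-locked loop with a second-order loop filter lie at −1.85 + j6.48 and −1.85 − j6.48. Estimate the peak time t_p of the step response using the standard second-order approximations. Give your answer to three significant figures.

t_p = π/ω_d with ω_d = 6.48 (the imaginary part), so t_p = 0.485 s.

t_p ≈ 0.485 s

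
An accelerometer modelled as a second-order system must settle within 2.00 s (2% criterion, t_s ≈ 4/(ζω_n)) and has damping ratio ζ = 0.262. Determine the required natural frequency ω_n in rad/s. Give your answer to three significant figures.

Rearranging t_s ≈ 4/(ζω_n) gives ω_n = 4/(ζ·t_s) = 4/(0.262 × 2.00) = 7.63 rad/s.

ω_n ≈ 7.63 rad/s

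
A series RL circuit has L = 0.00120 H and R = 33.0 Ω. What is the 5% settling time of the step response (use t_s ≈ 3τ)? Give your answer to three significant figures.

τ = L/R = 0.00120/33.0 = 0.0000364 s.
t_s ≈ 3τ = 0.000109 s.

t_s ≈ 0.000109 s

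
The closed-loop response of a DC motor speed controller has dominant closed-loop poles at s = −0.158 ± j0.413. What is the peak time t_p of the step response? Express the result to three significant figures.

t_p = π/ω_d with ω_d = 0.413 (the imaginary part), so t_p = 7.61 s.

t_p ≈ 7.61 s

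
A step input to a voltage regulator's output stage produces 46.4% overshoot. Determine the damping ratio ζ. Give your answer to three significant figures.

ζ ≈ 0.237

Inverting the overshoot relation: ζ = |ln 0.464|/√(π² + ln²0.464) = 0.237.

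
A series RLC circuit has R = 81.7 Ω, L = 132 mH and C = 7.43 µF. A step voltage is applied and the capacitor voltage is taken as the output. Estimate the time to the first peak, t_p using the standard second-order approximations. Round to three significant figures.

For a series RLC circuit (capacitor voltage as output), ω_n = 1/√(LC) = 1/√(132 mH · 7.43 µF) = 1010 rad/s.
ζ = (R/2)·√(C/L) = (81.7/2)·√(7.43 µF/132 mH) = 0.306.
The damped frequency ω_d = ω_n√(1−ζ²) = 961 rad/s. t_p = π/ω_d = 0.00327 s.

t_p ≈ 0.00327 s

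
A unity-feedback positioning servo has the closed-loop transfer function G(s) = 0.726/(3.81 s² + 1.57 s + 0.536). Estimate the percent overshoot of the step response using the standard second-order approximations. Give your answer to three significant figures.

%OS ≈ 12.7%

Dividing through by 3.81: denominator becomes s² + 0.4121 s + 0.1407.
So ω_n = √0.1407 = 0.375 rad/s and ζ = 0.4121/(2·0.375) = 0.549.
Overshoot: exp(−π·0.549/√(1−0.549²)) = 0.127, i.e. 12.7%.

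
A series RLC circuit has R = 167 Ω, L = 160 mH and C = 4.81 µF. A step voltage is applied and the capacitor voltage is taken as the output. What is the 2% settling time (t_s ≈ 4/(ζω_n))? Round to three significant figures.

t_s ≈ 0.00766 s

For a series RLC circuit (capacitor voltage as output), ω_n = 1/√(LC) = 1/√(160 mH · 4.81 µF) = 1140 rad/s.
ζ = (R/2)·√(C/L) = (167/2)·√(4.81 µF/160 mH) = 0.458.
t_s ≈ 4/(ζω_n) = 0.00766 s.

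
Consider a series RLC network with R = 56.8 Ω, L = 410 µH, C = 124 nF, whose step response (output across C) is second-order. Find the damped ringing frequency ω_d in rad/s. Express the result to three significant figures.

For a series RLC circuit (capacitor voltage as output), ω_n = 1/√(LC) = 1/√(410 µH · 124 nF) = 140000 rad/s.
ζ = (R/2)·√(C/L) = (56.8/2)·√(124 nF/410 µH) = 0.494.
ω_d = 140000·√(1 − 0.494²) = 122000 rad/s.

ω_d ≈ 122000 rad/s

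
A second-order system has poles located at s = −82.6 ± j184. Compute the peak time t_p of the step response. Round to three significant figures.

t_p ≈ 0.0171 s

t_p = π/ω_d with ω_d = 184 (the imaginary part), so t_p = 0.0171 s.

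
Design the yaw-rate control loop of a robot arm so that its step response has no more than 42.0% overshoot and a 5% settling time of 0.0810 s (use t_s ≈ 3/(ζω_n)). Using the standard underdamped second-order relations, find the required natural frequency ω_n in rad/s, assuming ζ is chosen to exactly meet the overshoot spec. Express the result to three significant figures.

ω_n ≈ 139 rad/s

Inverting the overshoot relation: ζ = |ln 0.420|/√(π² + ln²0.420) = 0.266.
Then ω_n = 3/(ζ t_s) = 3/(0.266 × 0.0810) = 139 rad/s.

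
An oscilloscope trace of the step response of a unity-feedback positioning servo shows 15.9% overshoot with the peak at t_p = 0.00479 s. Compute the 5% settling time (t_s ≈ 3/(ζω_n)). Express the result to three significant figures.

ζ from %OS: ζ = |ln 0.159|/√(π²+ln²0.159) = 0.505.
From t_p = π/ω_d, ω_d = π/0.00479 = 656 rad/s, so ω_n = ω_d/√(1−ζ²) = 760 rad/s.
t_s ≈ 3/(ζω_n) = 3/(0.505·760) = 0.00781 s.

t_s ≈ 0.00781 s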